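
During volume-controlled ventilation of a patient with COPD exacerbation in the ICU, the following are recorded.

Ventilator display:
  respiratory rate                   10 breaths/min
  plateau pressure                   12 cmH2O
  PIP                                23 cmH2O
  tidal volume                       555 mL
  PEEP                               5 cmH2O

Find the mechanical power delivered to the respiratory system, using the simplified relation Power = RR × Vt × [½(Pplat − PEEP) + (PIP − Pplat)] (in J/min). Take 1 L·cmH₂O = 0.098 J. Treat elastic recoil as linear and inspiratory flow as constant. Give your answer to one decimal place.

Per-breath work = Vt × [½(Pplat−PEEP) + (PIP−Pplat)] = 0.555 × [0.5×7.0 + 11.0] = 0.555 × 14.5 = 8.048 L·cmH2O.
Power = 10 × 8.048 = 80.48 L·cmH2O/min.
× 0.098 J/(L·cmH2O) → 7.887 J/min.

7.9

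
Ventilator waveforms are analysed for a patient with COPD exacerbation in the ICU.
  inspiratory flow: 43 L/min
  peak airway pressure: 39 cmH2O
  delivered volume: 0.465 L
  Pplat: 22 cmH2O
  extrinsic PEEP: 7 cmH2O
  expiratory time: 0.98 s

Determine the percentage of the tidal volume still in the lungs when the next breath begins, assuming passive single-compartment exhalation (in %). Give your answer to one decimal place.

Flow: 43 L/min ÷ 60 = 0.7167 L/s.
R = (PIP − Pplat)/V̇ = (39 − 22) / 0.7167 = 17.0/0.7167 = 23.72 cmH2O·s/L.
C = Vt/(Pplat − PEEP) = 465.0 / (22 − 7) = 465.0/15.0 = 31.0 mL/cmH2O.
τ = R × C = 23.72 × 0.031 L/cmH2O = 0.7353 s.
Fraction remaining at end-expiration = e^(−Te/τ) = e^(−0.98/0.7353) = 0.2637 → 26.37%.

26.4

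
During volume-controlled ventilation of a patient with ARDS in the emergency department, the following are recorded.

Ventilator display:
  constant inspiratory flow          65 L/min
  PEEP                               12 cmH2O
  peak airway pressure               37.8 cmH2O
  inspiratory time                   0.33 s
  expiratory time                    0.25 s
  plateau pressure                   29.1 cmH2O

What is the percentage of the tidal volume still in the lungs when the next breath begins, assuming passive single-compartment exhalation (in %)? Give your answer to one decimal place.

Flow: 65 L/min ÷ 60 = 1.0833 L/s.
Vt = flow × Ti = 1.0833 L/s × 0.33 s × 1000 mL/L = 357.49 mL.
R = (PIP − Pplat)/V̇ = (37.8 − 29.1) / 1.0833 = 8.7/1.0833 = 8.031 cmH2O·s/L.
C = Vt/(Pplat − PEEP) = 357.49 / (29.1 − 12) = 357.49/17.1 = 20.906 mL/cmH2O.
τ = R × C = 8.031 × 0.02091 L/cmH2O = 0.1679 s.
Fraction remaining at end-expiration = e^(−Te/τ) = e^(−0.25/0.1679) = 0.2256 → 22.56%.

22.6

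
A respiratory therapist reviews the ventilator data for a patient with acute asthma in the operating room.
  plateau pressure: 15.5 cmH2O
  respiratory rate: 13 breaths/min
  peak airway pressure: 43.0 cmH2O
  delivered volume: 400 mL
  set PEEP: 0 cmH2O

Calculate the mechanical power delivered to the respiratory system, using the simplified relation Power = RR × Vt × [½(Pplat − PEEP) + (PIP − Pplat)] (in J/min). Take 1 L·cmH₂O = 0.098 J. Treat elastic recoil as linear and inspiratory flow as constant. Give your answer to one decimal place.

18.0

Per-breath work = Vt × [½(Pplat−PEEP) + (PIP−Pplat)] = 0.400 × [0.5×15.5 + 27.5] = 0.400 × 35.25 = 14.1 L·cmH2O.
Power = 13 × 14.1 = 183.3 L·cmH2O/min.
× 0.098 J/(L·cmH2O) → 17.963 J/min.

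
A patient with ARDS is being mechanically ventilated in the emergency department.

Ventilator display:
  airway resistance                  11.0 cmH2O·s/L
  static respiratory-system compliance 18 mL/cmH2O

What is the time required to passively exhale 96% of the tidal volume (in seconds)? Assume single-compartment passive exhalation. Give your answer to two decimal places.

0.64

τ = R × C = 11.0 × 18 mL/cmH2O = 11.0 × 0.018 L/cmH2O = 0.198 s.
Exhaled fraction f = 1 − e^(−t/τ) → t = −τ·ln(1 − f) = −0.198·ln(0.04) = 0.6373 s.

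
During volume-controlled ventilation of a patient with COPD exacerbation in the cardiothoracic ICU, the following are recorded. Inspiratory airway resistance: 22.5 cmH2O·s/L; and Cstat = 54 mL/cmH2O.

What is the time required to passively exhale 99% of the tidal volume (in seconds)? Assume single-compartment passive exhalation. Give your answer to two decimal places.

5.60

τ = R × C = 22.5 × 54 mL/cmH2O = 22.5 × 0.054 L/cmH2O = 1.215 s.
Exhaled fraction f = 1 − e^(−t/τ) → t = −τ·ln(1 − f) = −1.215·ln(0.01) = 5.595 s.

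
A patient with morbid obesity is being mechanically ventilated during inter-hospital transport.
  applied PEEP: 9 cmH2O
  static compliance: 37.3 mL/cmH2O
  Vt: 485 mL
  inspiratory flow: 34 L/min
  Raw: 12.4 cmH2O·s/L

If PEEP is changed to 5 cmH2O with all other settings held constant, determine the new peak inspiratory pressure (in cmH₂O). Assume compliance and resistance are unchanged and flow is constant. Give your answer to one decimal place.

Flow: 34 L/min ÷ 60 = 0.5667 L/s.
PIP = Vt/C + R·V̇ + PEEP (constant-flow equation of motion).
Only the baseline term changes: ΔPIP = ΔPEEP = 5 − 9 = -4.0 cmH2O.
Original PIP = 485/37.3 + 12.4×0.5667 + 9 = 29.03 cmH2O; new PIP = 29.03 + (-4.0) = 25.03 cmH2O.

25.0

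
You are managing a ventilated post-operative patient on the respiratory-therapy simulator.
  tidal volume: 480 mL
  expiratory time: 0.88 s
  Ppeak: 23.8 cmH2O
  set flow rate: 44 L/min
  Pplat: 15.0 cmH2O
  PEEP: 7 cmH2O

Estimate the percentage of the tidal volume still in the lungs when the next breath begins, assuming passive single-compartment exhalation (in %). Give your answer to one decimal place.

Flow: 44 L/min ÷ 60 = 0.7333 L/s.
R = (PIP − Pplat)/V̇ = (23.8 − 15.0) / 0.7333 = 8.8/0.7333 = 12.001 cmH2O·s/L.
C = Vt/(Pplat − PEEP) = 480.0 / (15.0 − 7) = 480.0/8.0 = 60.0 mL/cmH2O.
τ = R × C = 12.001 × 0.06 L/cmH2O = 0.7201 s.
Fraction remaining at end-expiration = e^(−Te/τ) = e^(−0.88/0.7201) = 0.2946 → 29.46%.

29.5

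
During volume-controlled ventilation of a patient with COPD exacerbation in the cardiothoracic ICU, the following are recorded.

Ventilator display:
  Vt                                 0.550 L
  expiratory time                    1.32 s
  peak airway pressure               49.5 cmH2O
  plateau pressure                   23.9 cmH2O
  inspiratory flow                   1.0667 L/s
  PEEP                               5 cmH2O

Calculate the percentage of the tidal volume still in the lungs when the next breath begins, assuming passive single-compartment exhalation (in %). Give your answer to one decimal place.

R = (PIP − Pplat)/V̇ = (49.5 − 23.9) / 1.0667 = 25.6/1.0667 = 23.999 cmH2O·s/L.
C = Vt/(Pplat − PEEP) = 550.0 / (23.9 − 5) = 550.0/18.9 = 29.101 mL/cmH2O.
τ = R × C = 23.999 × 0.0291 L/cmH2O = 0.6984 s.
Fraction remaining at end-expiration = e^(−Te/τ) = e^(−1.32/0.6984) = 0.1511 → 15.11%.

15.1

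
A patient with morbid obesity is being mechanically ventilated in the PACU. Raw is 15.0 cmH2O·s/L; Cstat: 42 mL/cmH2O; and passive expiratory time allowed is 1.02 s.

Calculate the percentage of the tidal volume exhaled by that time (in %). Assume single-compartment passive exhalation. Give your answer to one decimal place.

80.2

τ = R × C = 15.0 × 42 mL/cmH2O = 15.0 × 0.042 L/cmH2O = 0.63 s.
Passive exhalation: V(t)/V₀ = e^(−t/τ) = e^(−1.02/0.63) = 0.1981.
Fraction exhaled = 1 − 0.1981 = 0.8019 → 80.19%.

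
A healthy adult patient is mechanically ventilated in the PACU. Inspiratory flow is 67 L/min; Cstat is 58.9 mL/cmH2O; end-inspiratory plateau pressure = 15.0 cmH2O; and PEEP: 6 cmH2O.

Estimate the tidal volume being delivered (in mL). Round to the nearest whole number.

Vt = Cstat × (Pplat − PEEP) = 58.9 × (15.0 − 6) = 58.9 × 9.0 = 530.1 mL.

530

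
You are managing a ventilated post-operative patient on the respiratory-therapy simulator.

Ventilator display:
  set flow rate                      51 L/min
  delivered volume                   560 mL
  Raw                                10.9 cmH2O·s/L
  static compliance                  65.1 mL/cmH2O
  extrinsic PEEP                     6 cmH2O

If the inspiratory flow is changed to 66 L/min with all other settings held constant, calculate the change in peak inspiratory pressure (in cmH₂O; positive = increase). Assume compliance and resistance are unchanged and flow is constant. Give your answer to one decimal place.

Flow: 51 L/min ÷ 60 = 0.85 L/s.
New flow: 66 L/min ÷ 60 = 1.1 L/s.
PIP = Vt/C + R·V̇ + PEEP (constant-flow equation of motion).
Only the resistive term changes: ΔPIP = R × ΔV̇ = 10.9 × (1.1 − 0.85) = 10.9 × 0.25 = 2.725 cmH2O.

2.7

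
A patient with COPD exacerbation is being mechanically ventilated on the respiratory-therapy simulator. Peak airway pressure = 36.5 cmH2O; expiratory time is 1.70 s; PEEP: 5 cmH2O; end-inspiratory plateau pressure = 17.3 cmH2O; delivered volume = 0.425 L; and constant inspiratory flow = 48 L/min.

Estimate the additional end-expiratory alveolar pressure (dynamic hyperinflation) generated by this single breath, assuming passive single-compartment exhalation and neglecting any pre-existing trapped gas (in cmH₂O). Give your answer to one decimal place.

Flow: 48 L/min ÷ 60 = 0.8 L/s.
R = (PIP − Pplat)/V̇ = (36.5 − 17.3) / 0.8 = 19.2/0.8 = 24.0 cmH2O·s/L.
C = Vt/(Pplat − PEEP) = 425.0 / (17.3 − 5) = 425.0/12.3 = 34.553 mL/cmH2O.
τ = R × C = 24.0 × 0.03455 L/cmH2O = 0.8292 s.
Fraction remaining = e^(−Te/τ) = e^(−1.70/0.8292) = 0.1287; trapped volume = 425.0 × 0.1287 = 54.698 mL.
Additional alveolar pressure from trapping ≈ V_trapped / C = 54.698 / 34.553 = 1.583 cmH2O.

1.6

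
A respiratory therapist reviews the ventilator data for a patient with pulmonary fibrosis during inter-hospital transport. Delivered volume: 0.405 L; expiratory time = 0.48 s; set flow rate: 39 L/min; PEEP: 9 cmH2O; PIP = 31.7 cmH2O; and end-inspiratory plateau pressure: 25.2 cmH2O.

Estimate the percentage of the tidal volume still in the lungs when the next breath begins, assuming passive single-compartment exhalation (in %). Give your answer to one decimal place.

Flow: 39 L/min ÷ 60 = 0.65 L/s.
R = (PIP − Pplat)/V̇ = (31.7 − 25.2) / 0.65 = 6.5/0.65 = 10.0 cmH2O·s/L.
C = Vt/(Pplat − PEEP) = 405.0 / (25.2 − 9) = 405.0/16.2 = 25.0 mL/cmH2O.
τ = R × C = 10.0 × 0.025 L/cmH2O = 0.25 s.
Fraction remaining at end-expiration = e^(−Te/τ) = e^(−0.48/0.25) = 0.1466 → 14.66%.

14.7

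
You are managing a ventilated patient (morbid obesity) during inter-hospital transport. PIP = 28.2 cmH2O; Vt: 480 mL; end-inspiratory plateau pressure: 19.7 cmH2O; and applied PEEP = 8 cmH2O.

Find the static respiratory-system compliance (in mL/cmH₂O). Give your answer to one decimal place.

Cstat = Vt / (Pplat − PEEP) = 480 / (19.7 − 8) = 480 / 11.7 = 41.026 mL/cmH2O.

41.0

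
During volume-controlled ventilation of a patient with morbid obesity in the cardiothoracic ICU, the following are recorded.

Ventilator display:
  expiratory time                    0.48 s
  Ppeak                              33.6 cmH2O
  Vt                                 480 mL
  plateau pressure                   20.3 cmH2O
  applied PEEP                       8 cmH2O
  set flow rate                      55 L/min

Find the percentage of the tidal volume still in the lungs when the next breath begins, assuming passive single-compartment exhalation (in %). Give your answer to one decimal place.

42.8

Flow: 55 L/min ÷ 60 = 0.9167 L/s.
R = (PIP − Pplat)/V̇ = (33.6 − 20.3) / 0.9167 = 13.3/0.9167 = 14.509 cmH2O·s/L.
C = Vt/(Pplat − PEEP) = 480.0 / (20.3 − 8) = 480.0/12.3 = 39.024 mL/cmH2O.
τ = R × C = 14.509 × 0.03902 L/cmH2O = 0.5661 s.
Fraction remaining at end-expiration = e^(−Te/τ) = e^(−0.48/0.5661) = 0.4283 → 42.83%.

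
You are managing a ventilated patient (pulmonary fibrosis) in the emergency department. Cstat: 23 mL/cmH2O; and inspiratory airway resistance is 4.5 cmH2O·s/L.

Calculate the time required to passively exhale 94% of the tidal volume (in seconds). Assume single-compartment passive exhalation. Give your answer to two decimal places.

0.29

τ = R × C = 4.5 × 23 mL/cmH2O = 4.5 × 0.023 L/cmH2O = 0.1035 s.
Exhaled fraction f = 1 − e^(−t/τ) → t = −τ·ln(1 − f) = −0.1035·ln(0.06) = 0.2912 s.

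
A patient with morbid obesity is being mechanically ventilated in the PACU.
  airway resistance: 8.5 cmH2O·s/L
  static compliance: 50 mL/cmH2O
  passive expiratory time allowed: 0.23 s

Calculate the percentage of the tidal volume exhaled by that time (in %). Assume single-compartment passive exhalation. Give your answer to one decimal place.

41.8

τ = R × C = 8.5 × 50 mL/cmH2O = 8.5 × 0.050 L/cmH2O = 0.425 s.
Passive exhalation: V(t)/V₀ = e^(−t/τ) = e^(−0.23/0.425) = 0.5821.
Fraction exhaled = 1 − 0.5821 = 0.4179 → 41.79%.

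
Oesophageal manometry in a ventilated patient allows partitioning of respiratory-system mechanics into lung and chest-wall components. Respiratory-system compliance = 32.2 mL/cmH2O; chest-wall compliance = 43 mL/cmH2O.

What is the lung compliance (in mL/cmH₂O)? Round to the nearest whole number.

128

1/CL = 1/Crs − 1/Ccw.
1/CL = 1/32.2 − 1/43 = 0.0078.
CL = 128.21 mL/cmH2O.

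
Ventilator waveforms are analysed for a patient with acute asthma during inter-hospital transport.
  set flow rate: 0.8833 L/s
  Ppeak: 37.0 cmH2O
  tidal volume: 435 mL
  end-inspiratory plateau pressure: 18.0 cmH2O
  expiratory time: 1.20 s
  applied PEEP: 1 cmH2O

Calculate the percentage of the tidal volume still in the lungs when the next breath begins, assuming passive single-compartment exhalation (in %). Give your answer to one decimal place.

11.3

R = (PIP − Pplat)/V̇ = (37.0 − 18.0) / 0.8833 = 19.0/0.8833 = 21.51 cmH2O·s/L.
C = Vt/(Pplat − PEEP) = 435.0 / (18.0 − 1) = 435.0/17.0 = 25.588 mL/cmH2O.
τ = R × C = 21.51 × 0.02559 L/cmH2O = 0.5504 s.
Fraction remaining at end-expiration = e^(−Te/τ) = e^(−1.20/0.5504) = 0.113 → 11.3%.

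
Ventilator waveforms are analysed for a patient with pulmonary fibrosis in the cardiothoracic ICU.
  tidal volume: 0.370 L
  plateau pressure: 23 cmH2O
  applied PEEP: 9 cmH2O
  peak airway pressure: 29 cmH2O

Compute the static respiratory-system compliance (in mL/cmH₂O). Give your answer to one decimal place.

26.4

Cstat = Vt / (Pplat − PEEP) = 370 / (23 − 9) = 370 / 14.0 = 26.429 mL/cmH2O.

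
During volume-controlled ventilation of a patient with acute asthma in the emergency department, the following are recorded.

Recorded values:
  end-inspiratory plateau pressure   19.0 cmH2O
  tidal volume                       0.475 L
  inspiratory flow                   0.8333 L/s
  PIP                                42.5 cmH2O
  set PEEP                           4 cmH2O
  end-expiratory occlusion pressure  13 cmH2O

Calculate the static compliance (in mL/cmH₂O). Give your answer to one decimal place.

End-expiratory occlusion gives total PEEP = 13 cmH2O (intrinsic PEEP = 13 − 4 = 9). Use total PEEP for the elastic gradient.
Cstat = Vt / (Pplat − PEEPtotal) = 475 / (19.0 − 13) = 475 / 6.0 = 79.167 mL/cmH2O.

79.2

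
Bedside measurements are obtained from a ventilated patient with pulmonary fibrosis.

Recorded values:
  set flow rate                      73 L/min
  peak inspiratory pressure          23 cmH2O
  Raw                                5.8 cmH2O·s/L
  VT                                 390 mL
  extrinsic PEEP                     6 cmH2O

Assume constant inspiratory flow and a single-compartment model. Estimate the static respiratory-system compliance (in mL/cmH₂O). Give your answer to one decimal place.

Flow: 73 L/min ÷ 60 = 1.2167 L/s.
Equation of motion (constant flow): PIP = Vt/C + R·V̇ + PEEP.
Vt/C = PIP − R·V̇ − PEEP = 23 − 5.8×1.2167 − 6 = 23 − 7.057 − 6 = 9.943 cmH2O.
C = Vt / 9.943 = 390 / 9.943 = 39.224 mL/cmH2O.

39.2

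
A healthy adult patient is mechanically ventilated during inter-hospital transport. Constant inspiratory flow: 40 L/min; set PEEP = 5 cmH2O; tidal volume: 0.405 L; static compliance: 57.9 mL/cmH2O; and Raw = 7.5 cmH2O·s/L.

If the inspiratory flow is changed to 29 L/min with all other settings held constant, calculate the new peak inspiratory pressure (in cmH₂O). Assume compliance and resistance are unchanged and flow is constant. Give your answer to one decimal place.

Flow: 40 L/min ÷ 60 = 0.6667 L/s.
New flow: 29 L/min ÷ 60 = 0.4833 L/s.
PIP = Vt/C + R·V̇ + PEEP (constant-flow equation of motion).
Only the resistive term changes: ΔPIP = R × ΔV̇ = 7.5 × (0.4833 − 0.6667) = 7.5 × -0.1834 = -1.376 cmH2O.
Original PIP = 405/57.9 + 7.5×0.6667 + 5 = 16.995 cmH2O; new PIP = 16.995 + (-1.376) = 15.619 cmH2O.

15.6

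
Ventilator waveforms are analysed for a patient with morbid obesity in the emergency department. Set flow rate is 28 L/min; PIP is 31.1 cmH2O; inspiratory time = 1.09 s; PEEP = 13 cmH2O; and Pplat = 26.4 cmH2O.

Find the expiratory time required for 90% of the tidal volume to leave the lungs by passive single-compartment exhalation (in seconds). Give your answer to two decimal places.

0.88

Flow: 28 L/min ÷ 60 = 0.4667 L/s.
Vt = flow × Ti = 0.4667 L/s × 1.09 s × 1000 mL/L = 508.7 mL.
R = (PIP − Pplat)/V̇ = (31.1 − 26.4) / 0.4667 = 4.7/0.4667 = 10.071 cmH2O·s/L.
C = Vt/(Pplat − PEEP) = 508.7 / (26.4 − 13) = 508.7/13.4 = 37.963 mL/cmH2O.
τ = R × C = 10.071 × 0.03796 L/cmH2O = 0.3823 s.
t = −τ·ln(1 − 0.90) = −0.3823·ln(0.1) = 0.8803 s.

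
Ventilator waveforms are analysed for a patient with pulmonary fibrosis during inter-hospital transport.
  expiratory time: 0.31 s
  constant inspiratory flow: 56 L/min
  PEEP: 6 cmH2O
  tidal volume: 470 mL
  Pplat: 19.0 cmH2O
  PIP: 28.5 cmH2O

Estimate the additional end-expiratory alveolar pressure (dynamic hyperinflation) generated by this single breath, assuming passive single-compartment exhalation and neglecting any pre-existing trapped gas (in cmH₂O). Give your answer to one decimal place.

Flow: 56 L/min ÷ 60 = 0.9333 L/s.
R = (PIP − Pplat)/V̇ = (28.5 − 19.0) / 0.9333 = 9.5/0.9333 = 10.179 cmH2O·s/L.
C = Vt/(Pplat − PEEP) = 470.0 / (19.0 − 6) = 470.0/13.0 = 36.154 mL/cmH2O.
τ = R × C = 10.179 × 0.03615 L/cmH2O = 0.368 s.
Fraction remaining = e^(−Te/τ) = e^(−0.31/0.368) = 0.4307; trapped volume = 470.0 × 0.4307 = 202.43 mL.
Additional alveolar pressure from trapping ≈ V_trapped / C = 202.43 / 36.154 = 5.599 cmH2O.

5.6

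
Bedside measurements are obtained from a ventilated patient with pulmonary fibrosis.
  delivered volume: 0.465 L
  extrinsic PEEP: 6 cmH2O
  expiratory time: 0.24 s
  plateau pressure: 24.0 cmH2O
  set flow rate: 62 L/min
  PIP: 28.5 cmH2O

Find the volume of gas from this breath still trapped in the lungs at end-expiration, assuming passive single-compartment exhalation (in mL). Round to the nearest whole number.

55

Flow: 62 L/min ÷ 60 = 1.0333 L/s.
R = (PIP − Pplat)/V̇ = (28.5 − 24.0) / 1.0333 = 4.5/1.0333 = 4.355 cmH2O·s/L.
C = Vt/(Pplat − PEEP) = 465.0 / (24.0 − 6) = 465.0/18.0 = 25.833 mL/cmH2O.
τ = R × C = 4.355 × 0.02583 L/cmH2O = 0.1125 s.
Fraction remaining = e^(−Te/τ) = e^(−0.24/0.1125) = 0.1184.
Trapped volume = 465.0 × 0.1184 = 55.056 mL.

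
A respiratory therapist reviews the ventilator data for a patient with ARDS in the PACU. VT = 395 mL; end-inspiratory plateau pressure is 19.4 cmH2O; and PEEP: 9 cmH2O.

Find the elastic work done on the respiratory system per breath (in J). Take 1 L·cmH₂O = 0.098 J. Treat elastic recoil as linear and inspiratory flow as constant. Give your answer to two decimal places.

Elastic work ≈ ½ × (Pplat − PEEP) × Vt = 0.5 × (19.4 − 9) × 0.395 L = 0.5 × 10.4 × 0.395 = 2.054 L·cmH2O.
× 0.098 J/(L·cmH2O) → 0.2013 J.

0.20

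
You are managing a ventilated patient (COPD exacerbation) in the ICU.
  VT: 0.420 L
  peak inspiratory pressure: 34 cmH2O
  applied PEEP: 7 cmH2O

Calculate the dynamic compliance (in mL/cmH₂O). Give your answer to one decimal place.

Dynamic compliance = Vt / (PIP − PEEP) = 420 / (34 − 7) = 420 / 27.0 = 15.556 mL/cmH2O.

15.6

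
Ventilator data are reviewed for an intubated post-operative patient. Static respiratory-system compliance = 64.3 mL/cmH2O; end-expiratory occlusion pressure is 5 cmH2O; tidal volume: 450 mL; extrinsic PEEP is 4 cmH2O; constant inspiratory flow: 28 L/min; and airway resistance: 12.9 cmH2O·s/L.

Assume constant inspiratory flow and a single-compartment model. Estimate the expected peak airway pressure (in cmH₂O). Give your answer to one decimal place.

Flow: 28 L/min ÷ 60 = 0.4667 L/s.
Total PEEP = 5 cmH2O (set 4 + intrinsic 1); this is the baseline alveolar pressure.
Equation of motion (constant flow): PIP = Vt/C + R·V̇ + PEEP.
PIP = 450/64.3 + 12.9×0.4667 + 5 = 6.998 + 6.02 + 5 = 18.018 cmH2O.

18.0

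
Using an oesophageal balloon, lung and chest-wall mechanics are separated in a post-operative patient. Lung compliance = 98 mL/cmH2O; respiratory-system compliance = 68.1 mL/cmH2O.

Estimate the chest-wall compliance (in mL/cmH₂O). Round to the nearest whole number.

1/Ccw = 1/Crs − 1/CL.
1/Ccw = 1/68.1 − 1/98 = 0.00448.
Ccw = 223.21 mL/cmH2O.

223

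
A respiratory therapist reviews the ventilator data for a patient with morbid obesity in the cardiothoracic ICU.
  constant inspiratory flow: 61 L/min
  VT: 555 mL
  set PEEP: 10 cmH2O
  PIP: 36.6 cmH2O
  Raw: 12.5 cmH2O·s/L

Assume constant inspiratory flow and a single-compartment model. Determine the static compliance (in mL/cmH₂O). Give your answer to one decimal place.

40.0

Flow: 61 L/min ÷ 60 = 1.0167 L/s.
Equation of motion (constant flow): PIP = Vt/C + R·V̇ + PEEP.
Vt/C = PIP − R·V̇ − PEEP = 36.6 − 12.5×1.0167 − 10 = 36.6 − 12.709 − 10 = 13.891 cmH2O.
C = Vt / 13.891 = 555 / 13.891 = 39.954 mL/cmH2O.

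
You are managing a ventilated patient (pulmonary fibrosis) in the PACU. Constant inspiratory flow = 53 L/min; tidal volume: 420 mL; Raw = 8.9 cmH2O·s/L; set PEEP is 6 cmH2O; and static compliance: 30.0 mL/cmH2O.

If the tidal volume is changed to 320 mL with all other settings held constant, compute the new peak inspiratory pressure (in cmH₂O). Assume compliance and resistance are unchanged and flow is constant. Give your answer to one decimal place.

24.5

Flow: 53 L/min ÷ 60 = 0.8833 L/s.
PIP = Vt/C + R·V̇ + PEEP (constant-flow equation of motion).
Only the elastic term changes: ΔPIP = ΔVt / C = (320 − 420) / 30.0 = -3.333 cmH2O.
Original PIP = 420/30.0 + 8.9×0.8833 + 6 = 27.861 cmH2O; new PIP = 27.861 + (-3.333) = 24.528 cmH2O.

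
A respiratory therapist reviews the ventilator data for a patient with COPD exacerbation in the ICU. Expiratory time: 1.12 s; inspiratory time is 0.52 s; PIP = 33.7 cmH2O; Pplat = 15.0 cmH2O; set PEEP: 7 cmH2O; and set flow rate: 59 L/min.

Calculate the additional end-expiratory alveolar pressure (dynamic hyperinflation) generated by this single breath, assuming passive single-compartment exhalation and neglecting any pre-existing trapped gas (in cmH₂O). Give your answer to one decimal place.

3.2

Flow: 59 L/min ÷ 60 = 0.9833 L/s.
Vt = flow × Ti = 0.9833 L/s × 0.52 s × 1000 mL/L = 511.32 mL.
R = (PIP − Pplat)/V̇ = (33.7 − 15.0) / 0.9833 = 18.7/0.9833 = 19.018 cmH2O·s/L.
C = Vt/(Pplat − PEEP) = 511.32 / (15.0 − 7) = 511.32/8.0 = 63.915 mL/cmH2O.
τ = R × C = 19.018 × 0.06392 L/cmH2O = 1.216 s.
Fraction remaining = e^(−Te/τ) = e^(−1.12/1.216) = 0.3981; trapped volume = 511.32 × 0.3981 = 203.56 mL.
Additional alveolar pressure from trapping ≈ V_trapped / C = 203.56 / 63.915 = 3.185 cmH2O.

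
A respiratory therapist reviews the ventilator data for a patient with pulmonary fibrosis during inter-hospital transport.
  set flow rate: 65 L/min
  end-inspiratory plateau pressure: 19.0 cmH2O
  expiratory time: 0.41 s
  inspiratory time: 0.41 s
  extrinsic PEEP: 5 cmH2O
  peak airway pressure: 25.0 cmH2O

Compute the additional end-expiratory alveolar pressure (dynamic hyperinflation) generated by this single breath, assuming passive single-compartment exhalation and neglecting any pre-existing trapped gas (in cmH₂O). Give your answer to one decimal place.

Flow: 65 L/min ÷ 60 = 1.0833 L/s.
Vt = flow × Ti = 1.0833 L/s × 0.41 s × 1000 mL/L = 444.15 mL.
R = (PIP − Pplat)/V̇ = (25.0 − 19.0) / 1.0833 = 6.0/1.0833 = 5.539 cmH2O·s/L.
C = Vt/(Pplat − PEEP) = 444.15 / (19.0 − 5) = 444.15/14.0 = 31.725 mL/cmH2O.
τ = R × C = 5.539 × 0.03173 L/cmH2O = 0.1758 s.
Fraction remaining = e^(−Te/τ) = e^(−0.41/0.1758) = 0.09708; trapped volume = 444.15 × 0.09708 = 43.118 mL.
Additional alveolar pressure from trapping ≈ V_trapped / C = 43.118 / 31.725 = 1.359 cmH2O.

1.4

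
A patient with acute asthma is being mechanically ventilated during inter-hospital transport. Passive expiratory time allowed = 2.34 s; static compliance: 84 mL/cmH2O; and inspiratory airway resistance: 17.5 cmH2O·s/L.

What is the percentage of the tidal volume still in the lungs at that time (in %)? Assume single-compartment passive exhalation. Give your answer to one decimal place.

20.4

τ = R × C = 17.5 × 84 mL/cmH2O = 17.5 × 0.084 L/cmH2O = 1.47 s.
Passive exhalation: V(t)/V₀ = e^(−t/τ) = e^(−2.34/1.47) = 0.2036.
Fraction remaining = 0.2036 → 20.36%.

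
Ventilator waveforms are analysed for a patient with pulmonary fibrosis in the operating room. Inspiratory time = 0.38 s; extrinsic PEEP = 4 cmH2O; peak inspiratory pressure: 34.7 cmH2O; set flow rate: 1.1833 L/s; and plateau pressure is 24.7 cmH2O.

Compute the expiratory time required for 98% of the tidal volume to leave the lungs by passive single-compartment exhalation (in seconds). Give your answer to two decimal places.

0.72

Vt = flow × Ti = 1.1833 L/s × 0.38 s × 1000 mL/L = 449.65 mL.
R = (PIP − Pplat)/V̇ = (34.7 − 24.7) / 1.1833 = 10.0/1.1833 = 8.451 cmH2O·s/L.
C = Vt/(Pplat − PEEP) = 449.65 / (24.7 − 4) = 449.65/20.7 = 21.722 mL/cmH2O.
τ = R × C = 8.451 × 0.02172 L/cmH2O = 0.1836 s.
t = −τ·ln(1 − 0.98) = −0.1836·ln(0.02) = 0.7182 s.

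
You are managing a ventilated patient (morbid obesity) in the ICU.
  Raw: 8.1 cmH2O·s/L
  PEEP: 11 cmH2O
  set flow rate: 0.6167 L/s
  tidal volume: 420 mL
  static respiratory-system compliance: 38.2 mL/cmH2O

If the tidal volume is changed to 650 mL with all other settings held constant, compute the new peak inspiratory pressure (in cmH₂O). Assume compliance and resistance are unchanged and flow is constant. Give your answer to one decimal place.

33.0

PIP = Vt/C + R·V̇ + PEEP (constant-flow equation of motion).
Only the elastic term changes: ΔPIP = ΔVt / C = (650 − 420) / 38.2 = 6.021 cmH2O.
Original PIP = 420/38.2 + 8.1×0.6167 + 11 = 26.99 cmH2O; new PIP = 26.99 + (6.021) = 33.011 cmH2O.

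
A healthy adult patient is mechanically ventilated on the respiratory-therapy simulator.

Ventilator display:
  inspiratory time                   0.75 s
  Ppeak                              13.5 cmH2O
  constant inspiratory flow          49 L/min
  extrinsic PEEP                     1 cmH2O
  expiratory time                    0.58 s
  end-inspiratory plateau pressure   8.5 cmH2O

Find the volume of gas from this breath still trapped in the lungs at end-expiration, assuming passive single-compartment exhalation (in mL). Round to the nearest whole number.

Flow: 49 L/min ÷ 60 = 0.8167 L/s.
Vt = flow × Ti = 0.8167 L/s × 0.75 s × 1000 mL/L = 612.53 mL.
R = (PIP − Pplat)/V̇ = (13.5 − 8.5) / 0.8167 = 5.0/0.8167 = 6.122 cmH2O·s/L.
C = Vt/(Pplat − PEEP) = 612.53 / (8.5 − 1) = 612.53/7.5 = 81.671 mL/cmH2O.
τ = R × C = 6.122 × 0.08167 L/cmH2O = 0.5 s.
Fraction remaining = e^(−Te/τ) = e^(−0.58/0.5) = 0.3135.
Trapped volume = 612.53 × 0.3135 = 192.03 mL.

192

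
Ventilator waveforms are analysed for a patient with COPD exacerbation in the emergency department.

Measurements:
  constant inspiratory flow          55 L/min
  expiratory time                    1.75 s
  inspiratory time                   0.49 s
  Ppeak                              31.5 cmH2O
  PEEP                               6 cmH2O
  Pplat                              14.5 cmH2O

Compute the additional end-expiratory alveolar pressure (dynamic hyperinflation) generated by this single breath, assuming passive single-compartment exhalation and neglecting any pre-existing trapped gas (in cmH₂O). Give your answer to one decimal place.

1.4

Flow: 55 L/min ÷ 60 = 0.9167 L/s.
Vt = flow × Ti = 0.9167 L/s × 0.49 s × 1000 mL/L = 449.18 mL.
R = (PIP − Pplat)/V̇ = (31.5 − 14.5) / 0.9167 = 17.0/0.9167 = 18.545 cmH2O·s/L.
C = Vt/(Pplat − PEEP) = 449.18 / (14.5 − 6) = 449.18/8.5 = 52.845 mL/cmH2O.
τ = R × C = 18.545 × 0.05285 L/cmH2O = 0.9801 s.
Fraction remaining = e^(−Te/τ) = e^(−1.75/0.9801) = 0.1677; trapped volume = 449.18 × 0.1677 = 75.327 mL.
Additional alveolar pressure from trapping ≈ V_trapped / C = 75.327 / 52.845 = 1.425 cmH2O.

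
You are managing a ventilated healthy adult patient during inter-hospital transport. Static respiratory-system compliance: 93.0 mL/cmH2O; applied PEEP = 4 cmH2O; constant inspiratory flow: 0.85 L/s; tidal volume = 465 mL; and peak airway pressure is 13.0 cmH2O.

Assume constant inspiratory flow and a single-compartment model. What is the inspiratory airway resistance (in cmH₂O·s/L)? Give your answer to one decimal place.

4.7

Equation of motion (constant flow): PIP = Vt/C + R·V̇ + PEEP.
R·V̇ = PIP − Vt/C − PEEP = 13.0 − 465/93.0 − 4 = 13.0 − 5.0 − 4 = 4.0 cmH2O.
R = 4.0 / 0.85 = 4.706 cmH2O·s/L.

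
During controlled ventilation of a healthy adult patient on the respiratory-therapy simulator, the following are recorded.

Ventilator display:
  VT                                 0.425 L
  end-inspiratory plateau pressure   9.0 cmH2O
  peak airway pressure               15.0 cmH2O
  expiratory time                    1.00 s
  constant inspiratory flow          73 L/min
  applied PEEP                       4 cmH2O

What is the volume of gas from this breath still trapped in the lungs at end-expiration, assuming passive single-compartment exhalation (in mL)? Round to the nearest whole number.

39

Flow: 73 L/min ÷ 60 = 1.2167 L/s.
R = (PIP − Pplat)/V̇ = (15.0 − 9.0) / 1.2167 = 6.0/1.2167 = 4.931 cmH2O·s/L.
C = Vt/(Pplat − PEEP) = 425.0 / (9.0 − 4) = 425.0/5.0 = 85.0 mL/cmH2O.
τ = R × C = 4.931 × 0.085 L/cmH2O = 0.4191 s.
Fraction remaining = e^(−Te/τ) = e^(−1.00/0.4191) = 0.09199.
Trapped volume = 425.0 × 0.09199 = 39.096 mL.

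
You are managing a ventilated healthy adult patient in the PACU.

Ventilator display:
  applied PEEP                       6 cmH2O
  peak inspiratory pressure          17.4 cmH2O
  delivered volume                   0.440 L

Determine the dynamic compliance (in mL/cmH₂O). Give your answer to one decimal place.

Dynamic compliance = Vt / (PIP − PEEP) = 440 / (17.4 − 6) = 440 / 11.4 = 38.596 mL/cmH2O.

38.6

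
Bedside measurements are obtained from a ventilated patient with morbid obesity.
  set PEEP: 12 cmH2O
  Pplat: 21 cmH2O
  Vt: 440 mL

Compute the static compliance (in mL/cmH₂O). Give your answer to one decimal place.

Cstat = Vt / (Pplat − PEEP) = 440 / (21 − 12) = 440 / 9.0 = 48.889 mL/cmH2O.

48.9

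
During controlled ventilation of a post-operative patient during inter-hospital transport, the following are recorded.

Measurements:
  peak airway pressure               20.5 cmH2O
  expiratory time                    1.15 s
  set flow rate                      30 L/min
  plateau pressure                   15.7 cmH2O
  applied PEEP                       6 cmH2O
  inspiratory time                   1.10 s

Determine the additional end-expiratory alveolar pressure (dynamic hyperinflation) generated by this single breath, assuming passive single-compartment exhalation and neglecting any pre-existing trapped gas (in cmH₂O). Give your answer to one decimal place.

Flow: 30 L/min ÷ 60 = 0.5 L/s.
Vt = flow × Ti = 0.5 L/s × 1.10 s × 1000 mL/L = 550.0 mL.
R = (PIP − Pplat)/V̇ = (20.5 − 15.7) / 0.5 = 4.8/0.5 = 9.6 cmH2O·s/L.
C = Vt/(Pplat − PEEP) = 550.0 / (15.7 − 6) = 550.0/9.7 = 56.701 mL/cmH2O.
τ = R × C = 9.6 × 0.0567 L/cmH2O = 0.5443 s.
Fraction remaining = e^(−Te/τ) = e^(−1.15/0.5443) = 0.1209; trapped volume = 550.0 × 0.1209 = 66.495 mL.
Additional alveolar pressure from trapping ≈ V_trapped / C = 66.495 / 56.701 = 1.173 cmH2O.

1.2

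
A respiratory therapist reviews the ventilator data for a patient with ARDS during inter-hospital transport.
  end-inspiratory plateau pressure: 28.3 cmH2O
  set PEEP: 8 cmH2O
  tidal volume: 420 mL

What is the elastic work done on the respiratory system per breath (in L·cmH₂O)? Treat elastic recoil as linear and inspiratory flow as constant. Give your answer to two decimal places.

4.26

Elastic work ≈ ½ × (Pplat − PEEP) × Vt = 0.5 × (28.3 − 8) × 0.420 L = 0.5 × 20.3 × 0.420 = 4.263 L·cmH2O.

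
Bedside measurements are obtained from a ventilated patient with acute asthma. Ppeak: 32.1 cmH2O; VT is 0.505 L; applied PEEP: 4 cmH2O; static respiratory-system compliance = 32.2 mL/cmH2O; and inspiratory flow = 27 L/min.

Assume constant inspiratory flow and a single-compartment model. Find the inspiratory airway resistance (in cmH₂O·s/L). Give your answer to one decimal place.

Flow: 27 L/min ÷ 60 = 0.45 L/s.
Equation of motion (constant flow): PIP = Vt/C + R·V̇ + PEEP.
R·V̇ = PIP − Vt/C − PEEP = 32.1 − 505/32.2 − 4 = 32.1 − 15.683 − 4 = 12.417 cmH2O.
R = 12.417 / 0.45 = 27.593 cmH2O·s/L.

27.6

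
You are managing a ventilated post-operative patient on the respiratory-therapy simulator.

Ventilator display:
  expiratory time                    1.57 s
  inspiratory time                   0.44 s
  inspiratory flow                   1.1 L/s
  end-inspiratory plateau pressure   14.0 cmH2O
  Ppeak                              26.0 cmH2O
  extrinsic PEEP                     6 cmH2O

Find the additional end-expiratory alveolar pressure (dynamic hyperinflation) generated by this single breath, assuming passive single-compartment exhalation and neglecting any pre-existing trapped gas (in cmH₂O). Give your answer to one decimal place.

Vt = flow × Ti = 1.1 L/s × 0.44 s × 1000 mL/L = 484.0 mL.
R = (PIP − Pplat)/V̇ = (26.0 − 14.0) / 1.1 = 12.0/1.1 = 10.909 cmH2O·s/L.
C = Vt/(Pplat − PEEP) = 484.0 / (14.0 − 6) = 484.0/8.0 = 60.5 mL/cmH2O.
τ = R × C = 10.909 × 0.0605 L/cmH2O = 0.66 s.
Fraction remaining = e^(−Te/τ) = e^(−1.57/0.66) = 0.09266; trapped volume = 484.0 × 0.09266 = 44.847 mL.
Additional alveolar pressure from trapping ≈ V_trapped / C = 44.847 / 60.5 = 0.7413 cmH2O.

0.7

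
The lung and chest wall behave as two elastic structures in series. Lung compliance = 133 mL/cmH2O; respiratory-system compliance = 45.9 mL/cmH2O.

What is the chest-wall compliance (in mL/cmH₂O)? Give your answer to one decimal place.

1/Ccw = 1/Crs − 1/CL.
1/Ccw = 1/45.9 − 1/133 = 0.01427.
Ccw = 70.077 mL/cmH2O.

70.1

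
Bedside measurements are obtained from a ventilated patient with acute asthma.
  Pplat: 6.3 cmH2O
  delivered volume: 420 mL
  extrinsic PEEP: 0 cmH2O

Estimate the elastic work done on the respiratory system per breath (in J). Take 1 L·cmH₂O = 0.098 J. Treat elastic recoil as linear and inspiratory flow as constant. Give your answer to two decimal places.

0.13

Elastic work ≈ ½ × (Pplat − PEEP) × Vt = 0.5 × (6.3 − 0) × 0.420 L = 0.5 × 6.3 × 0.420 = 1.323 L·cmH2O.
× 0.098 J/(L·cmH2O) → 0.1297 J.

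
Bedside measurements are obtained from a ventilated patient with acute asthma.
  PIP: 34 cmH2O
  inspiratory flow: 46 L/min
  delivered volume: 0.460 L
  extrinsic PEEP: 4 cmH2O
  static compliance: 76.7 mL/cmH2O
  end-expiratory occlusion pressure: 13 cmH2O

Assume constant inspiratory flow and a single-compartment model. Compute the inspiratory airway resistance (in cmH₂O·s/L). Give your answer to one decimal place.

Flow: 46 L/min ÷ 60 = 0.7667 L/s.
Total PEEP = 13 cmH2O (set 4 + intrinsic 9); this is the baseline alveolar pressure.
Equation of motion (constant flow): PIP = Vt/C + R·V̇ + PEEP.
R·V̇ = PIP − Vt/C − PEEP = 34 − 460/76.7 − 13 = 34 − 5.997 − 13 = 15.003 cmH2O.
R = 15.003 / 0.7667 = 19.568 cmH2O·s/L.

19.6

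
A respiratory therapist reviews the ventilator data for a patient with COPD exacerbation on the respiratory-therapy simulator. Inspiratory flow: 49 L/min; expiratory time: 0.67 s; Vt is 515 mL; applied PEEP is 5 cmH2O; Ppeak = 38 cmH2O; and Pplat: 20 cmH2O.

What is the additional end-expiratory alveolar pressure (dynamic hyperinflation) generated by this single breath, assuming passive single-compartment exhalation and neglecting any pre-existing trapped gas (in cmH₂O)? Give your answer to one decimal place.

6.2

Flow: 49 L/min ÷ 60 = 0.8167 L/s.
R = (PIP − Pplat)/V̇ = (38 − 20) / 0.8167 = 18.0/0.8167 = 22.04 cmH2O·s/L.
C = Vt/(Pplat − PEEP) = 515.0 / (20 − 5) = 515.0/15.0 = 34.333 mL/cmH2O.
τ = R × C = 22.04 × 0.03433 L/cmH2O = 0.7566 s.
Fraction remaining = e^(−Te/τ) = e^(−0.67/0.7566) = 0.4125; trapped volume = 515.0 × 0.4125 = 212.44 mL.
Additional alveolar pressure from trapping ≈ V_trapped / C = 212.44 / 34.333 = 6.188 cmH2O.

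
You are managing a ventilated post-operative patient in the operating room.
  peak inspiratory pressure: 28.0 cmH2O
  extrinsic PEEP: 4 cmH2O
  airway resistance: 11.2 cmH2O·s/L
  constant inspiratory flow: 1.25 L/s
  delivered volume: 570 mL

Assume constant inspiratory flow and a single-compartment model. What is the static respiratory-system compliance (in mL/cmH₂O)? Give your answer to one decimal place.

Equation of motion (constant flow): PIP = Vt/C + R·V̇ + PEEP.
Vt/C = PIP − R·V̇ − PEEP = 28.0 − 11.2×1.25 − 4 = 28.0 − 14.0 − 4 = 10.0 cmH2O.
C = Vt / 10.0 = 570 / 10.0 = 57.0 mL/cmH2O.

57.0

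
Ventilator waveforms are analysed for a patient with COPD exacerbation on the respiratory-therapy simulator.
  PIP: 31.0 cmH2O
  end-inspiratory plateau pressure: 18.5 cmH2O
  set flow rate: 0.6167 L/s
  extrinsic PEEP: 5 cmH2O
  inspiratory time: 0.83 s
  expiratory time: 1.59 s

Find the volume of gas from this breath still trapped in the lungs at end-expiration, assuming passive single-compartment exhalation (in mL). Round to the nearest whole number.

65

Vt = flow × Ti = 0.6167 L/s × 0.83 s × 1000 mL/L = 511.86 mL.
R = (PIP − Pplat)/V̇ = (31.0 − 18.5) / 0.6167 = 12.5/0.6167 = 20.269 cmH2O·s/L.
C = Vt/(Pplat − PEEP) = 511.86 / (18.5 − 5) = 511.86/13.5 = 37.916 mL/cmH2O.
τ = R × C = 20.269 × 0.03792 L/cmH2O = 0.7686 s.
Fraction remaining = e^(−Te/τ) = e^(−1.59/0.7686) = 0.1264.
Trapped volume = 511.86 × 0.1264 = 64.699 mL.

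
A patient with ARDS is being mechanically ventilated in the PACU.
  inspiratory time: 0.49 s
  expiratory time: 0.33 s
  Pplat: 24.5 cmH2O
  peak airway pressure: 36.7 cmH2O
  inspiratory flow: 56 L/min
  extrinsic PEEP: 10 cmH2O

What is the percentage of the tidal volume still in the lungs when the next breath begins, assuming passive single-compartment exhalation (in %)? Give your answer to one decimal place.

44.9

Flow: 56 L/min ÷ 60 = 0.9333 L/s.
Vt = flow × Ti = 0.9333 L/s × 0.49 s × 1000 mL/L = 457.32 mL.
R = (PIP − Pplat)/V̇ = (36.7 − 24.5) / 0.9333 = 12.2/0.9333 = 13.072 cmH2O·s/L.
C = Vt/(Pplat − PEEP) = 457.32 / (24.5 − 10) = 457.32/14.5 = 31.539 mL/cmH2O.
τ = R × C = 13.072 × 0.03154 L/cmH2O = 0.4123 s.
Fraction remaining at end-expiration = e^(−Te/τ) = e^(−0.33/0.4123) = 0.4492 → 44.92%.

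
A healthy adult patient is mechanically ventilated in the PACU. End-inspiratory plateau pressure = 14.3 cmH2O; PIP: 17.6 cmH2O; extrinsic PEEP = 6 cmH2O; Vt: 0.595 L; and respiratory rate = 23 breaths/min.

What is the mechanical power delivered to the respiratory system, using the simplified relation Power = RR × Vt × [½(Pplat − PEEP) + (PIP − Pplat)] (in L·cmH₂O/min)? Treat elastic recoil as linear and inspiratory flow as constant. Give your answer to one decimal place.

102.0

Per-breath work = Vt × [½(Pplat−PEEP) + (PIP−Pplat)] = 0.595 × [0.5×8.3 + 3.3] = 0.595 × 7.45 = 4.433 L·cmH2O.
Power = 23 × 4.433 = 101.96 L·cmH2O/min.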